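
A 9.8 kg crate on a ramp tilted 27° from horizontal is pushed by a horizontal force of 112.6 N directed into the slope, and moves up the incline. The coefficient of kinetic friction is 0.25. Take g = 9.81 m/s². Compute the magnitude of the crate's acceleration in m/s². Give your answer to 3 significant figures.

2.29 m/s²

The horizontal push has components F cos 27° = 112.6 × 0.8910 = 100.327 N up the incline and F sin 27° = 112.6 × 0.4540 = 51.120 N pressing into the surface.
The normal force is therefore N = mg cos 27° + F sin 27° = 85.659 + 51.120 = 136.779 N, and kinetic friction down the slope is μN = 0.25 × 136.779 = 34.195 N.
Along the incline: F cos 27° − mg sin 27° − μN = ma, so 100.327 − 43.647 − 34.195 = 9.8 a, giving a = 2.2944 m/s².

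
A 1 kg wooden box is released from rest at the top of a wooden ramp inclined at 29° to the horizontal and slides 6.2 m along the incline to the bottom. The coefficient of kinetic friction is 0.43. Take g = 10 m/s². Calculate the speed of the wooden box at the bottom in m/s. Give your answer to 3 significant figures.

The weight component along the incline is mg sin 29° = 4.848 N and the normal force is N = mg cos 29° = 8.746 N.
Friction up the slope is f = μN = 0.43 × 8.746 = 3.761 N, so the net downslope force is 4.848 − 3.761 = 1.087 N and a = 1.087 / 1 = 1.0870 m/s².
Starting from rest over a distance of 6.2 m, v² = 2aL = 2 × 1.0870 × 6.2 = 13.4788, so v = 3.6713 m/s.

3.67 m/s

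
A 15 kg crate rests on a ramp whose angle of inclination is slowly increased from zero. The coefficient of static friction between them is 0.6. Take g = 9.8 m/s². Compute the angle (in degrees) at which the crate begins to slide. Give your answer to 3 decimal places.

At the threshold of sliding, static friction is at its maximum μ_s N and exactly balances the weight component along the incline: mg sin θ = μ_s mg cos θ.
Hence tan θ = μ_s = 0.6, so θ = arctan(0.6) = 30.9638°.

30.964°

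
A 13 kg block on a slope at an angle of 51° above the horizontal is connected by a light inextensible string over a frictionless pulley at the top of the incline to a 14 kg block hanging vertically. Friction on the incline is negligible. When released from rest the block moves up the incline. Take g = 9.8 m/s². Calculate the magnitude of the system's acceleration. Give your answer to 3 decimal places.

1.415 m/s²

For the block on the incline: the weight component along the slope is m₁g sin 51° = 13 × 9.8 × 0.7771 = 99.003 N and the normal force is N = m₁g cos 51° = 80.175 N.
Newton's second law for the block (up-slope positive): T − 99.003 = 13 a. For the hanging block (downward positive): 14 × 9.8 − T = 14 a.
Adding the two equations eliminates T: 38.197 = 27 a, so a = 1.4147 m/s².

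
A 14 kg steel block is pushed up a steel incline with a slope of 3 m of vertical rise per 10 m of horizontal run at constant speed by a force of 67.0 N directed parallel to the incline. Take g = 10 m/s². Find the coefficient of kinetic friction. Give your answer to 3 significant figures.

0.200

At constant speed ΣF = 0 along the incline. The applied 67.0 N acts up the slope; the weight component mg sin 16.70° = 40.229 N and kinetic friction μN both act down the slope.
So 67.0 = 40.229 + μ × 134.096, giving μ = (67.0 − 40.229) / 134.096 = 0.1996.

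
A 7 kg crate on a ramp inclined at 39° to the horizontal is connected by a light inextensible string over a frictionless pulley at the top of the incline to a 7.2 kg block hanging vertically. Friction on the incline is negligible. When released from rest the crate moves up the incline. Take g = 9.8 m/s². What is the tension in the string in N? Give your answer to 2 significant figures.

57 N

For the crate on the incline: the weight component along the slope is m₁g sin 39° = 7 × 9.8 × 0.6293 = 43.170 N and the normal force is N = m₁g cos 39° = 53.312 N.
Newton's second law for the crate (up-slope positive): T − 43.170 = 7 a. For the hanging block (downward positive): 7.2 × 9.8 − T = 7.2 a.
Adding the two equations eliminates T: 27.390 = 14.2 a, so a = 1.9289 m/s².
Then from the hanging block's equation, T = 7.2 × (9.8 − 1.9289) = 56.672 N.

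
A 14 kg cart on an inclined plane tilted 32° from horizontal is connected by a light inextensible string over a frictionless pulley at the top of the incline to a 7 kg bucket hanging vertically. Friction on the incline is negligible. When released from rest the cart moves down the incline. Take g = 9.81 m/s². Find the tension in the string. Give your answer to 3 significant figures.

70.0 N

For the cart on the incline: the weight component along the slope is m₁g sin 32° = 14 × 9.81 × 0.5299 = 72.776 N and the normal force is N = m₁g cos 32° = 116.471 N.
Newton's second law for the cart (down-slope positive): 72.776 − T = 14 a. For the hanging bucket (upward positive): T − 7 × 9.81 = 7 a.
Adding the two equations eliminates T: 4.106 = 21 a, so a = 0.1955 m/s².
Then from the hanging bucket's equation, T = 7 × (9.81 + 0.1955) = 70.039 N.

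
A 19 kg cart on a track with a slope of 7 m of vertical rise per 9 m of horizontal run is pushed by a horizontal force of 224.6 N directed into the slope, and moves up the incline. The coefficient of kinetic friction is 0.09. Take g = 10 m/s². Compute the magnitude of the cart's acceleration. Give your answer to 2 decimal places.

The horizontal push has components F cos 37.87° = 224.6 × 0.7894 = 177.299 N up the incline and F sin 37.87° = 224.6 × 0.6139 = 137.882 N pressing into the surface.
The normal force is therefore N = mg cos 37.87° + F sin 37.87° = 149.986 + 137.882 = 287.868 N, and kinetic friction down the slope is μN = 0.09 × 287.868 = 25.908 N.
Along the incline: F cos 37.87° − mg sin 37.87° − μN = ma, so 177.299 − 116.641 − 25.908 = 19 a, giving a = 1.8289 m/s².

1.83 m/s²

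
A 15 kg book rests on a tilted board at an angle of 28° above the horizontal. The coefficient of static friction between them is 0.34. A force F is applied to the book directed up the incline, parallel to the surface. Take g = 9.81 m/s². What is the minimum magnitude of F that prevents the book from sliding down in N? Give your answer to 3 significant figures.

The normal force is N = mg cos 28° = 129.926 N. With F at its minimum the book is on the verge of sliding down, so static friction is at its maximum μ_s N = 0.34 × 129.926 = 44.175 N and acts up the slope.
Equilibrium along the incline: F + μ_s N = mg sin 28°, so F = 69.083 − 44.175 = 24.908 N.

24.9 N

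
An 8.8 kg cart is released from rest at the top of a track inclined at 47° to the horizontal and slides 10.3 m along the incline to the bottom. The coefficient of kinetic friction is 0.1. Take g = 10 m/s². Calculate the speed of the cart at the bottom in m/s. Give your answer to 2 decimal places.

The weight component along the incline is mg sin 47° = 64.359 N and the normal force is N = mg cos 47° = 60.016 N.
Friction up the slope is f = μN = 0.1 × 60.016 = 6.002 N, so the net downslope force is 64.359 − 6.002 = 58.357 N and a = 58.357 / 8.8 = 6.6315 m/s².
Starting from rest over a distance of 10.3 m, v² = 2aL = 2 × 6.6315 × 10.3 = 136.6089, so v = 11.6880 m/s.

11.69 m/s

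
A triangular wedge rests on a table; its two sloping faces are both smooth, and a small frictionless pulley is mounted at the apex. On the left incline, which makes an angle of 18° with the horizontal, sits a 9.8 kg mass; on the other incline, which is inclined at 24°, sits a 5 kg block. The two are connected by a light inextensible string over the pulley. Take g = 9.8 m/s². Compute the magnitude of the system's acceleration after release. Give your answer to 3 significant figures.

0.659 m/s²

Resolve each weight along its own incline: the 9.8 kg mass has component 9.8 × 9.8 × sin 18° = 29.678 N down its slope, and the 5 kg mass has 5 × 9.8 × sin 24° = 19.930 N down its slope.
The 9.8 kg side's 29.678 N exceeds the other side's 19.930 N, so that mass slides down and the 5 kg mass slides up. Taking that direction as positive, Newton's second law for the whole system gives 29.678 − 19.930 = (9.8 + 5) a, so a = 9.748 / 14.8 = 0.6586 m/s².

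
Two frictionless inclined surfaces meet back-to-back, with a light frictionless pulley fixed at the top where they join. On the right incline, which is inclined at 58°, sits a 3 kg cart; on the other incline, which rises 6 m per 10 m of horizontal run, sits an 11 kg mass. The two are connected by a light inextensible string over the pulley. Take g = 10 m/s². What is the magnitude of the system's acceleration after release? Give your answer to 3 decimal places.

Resolve each weight along its own incline: the 3 kg mass has component 3 × 10 × sin 58° = 25.441 N down its slope, and the 11 kg mass has 11 × 10 × sin 30.96° = 56.595 N down its slope.
The 11 kg side's 56.595 N exceeds the other side's 25.441 N, so that mass slides down and the 3 kg mass slides up. Taking that direction as positive, Newton's second law for the whole system gives 56.595 − 25.441 = (3 + 11) a, so a = 31.154 / 14 = 2.2253 m/s².

2.225 m/s²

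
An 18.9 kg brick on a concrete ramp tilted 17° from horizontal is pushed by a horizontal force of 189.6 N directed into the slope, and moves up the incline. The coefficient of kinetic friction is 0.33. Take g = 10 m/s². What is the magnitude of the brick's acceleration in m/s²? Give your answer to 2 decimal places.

The horizontal push has components F cos 17° = 189.6 × 0.9563 = 181.314 N up the incline and F sin 17° = 189.6 × 0.2924 = 55.439 N pressing into the surface.
The normal force is therefore N = mg cos 17° + F sin 17° = 180.741 + 55.439 = 236.180 N, and kinetic friction down the slope is μN = 0.33 × 236.180 = 77.939 N.
Along the incline: F cos 17° − mg sin 17° − μN = ma, so 181.314 − 55.264 − 77.939 = 18.9 a, giving a = 2.5456 m/s².

2.55 m/s²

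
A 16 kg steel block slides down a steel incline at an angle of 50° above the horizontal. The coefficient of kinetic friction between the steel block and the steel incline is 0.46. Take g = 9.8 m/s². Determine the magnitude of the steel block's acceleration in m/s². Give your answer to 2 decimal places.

4.61 m/s²

Resolving the weight along the incline: the component pulling the steel block down the slope is mg sin 50° = 16 × 9.8 × 0.7660 = 120.109 N, and the normal force is N = mg cos 50° = 16 × 9.8 × 0.6428 = 100.791 N.
Kinetic friction acts up the slope with magnitude f = μN = 0.46 × 100.791 = 46.364 N.
Net force along the incline is 120.109 − 46.364 = 73.745 N, so a = 73.745 / 16 = 4.6091 m/s².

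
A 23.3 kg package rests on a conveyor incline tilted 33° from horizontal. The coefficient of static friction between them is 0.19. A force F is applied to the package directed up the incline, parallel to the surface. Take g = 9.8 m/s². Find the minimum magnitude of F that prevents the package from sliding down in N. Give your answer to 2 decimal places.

The normal force is N = mg cos 33° = 191.502 N. With F at its minimum the package is on the verge of sliding down, so static friction is at its maximum μ_s N = 0.19 × 191.502 = 36.385 N and acts up the slope.
Equilibrium along the incline: F + μ_s N = mg sin 33°, so F = 124.363 − 36.385 = 87.978 N.

87.98 N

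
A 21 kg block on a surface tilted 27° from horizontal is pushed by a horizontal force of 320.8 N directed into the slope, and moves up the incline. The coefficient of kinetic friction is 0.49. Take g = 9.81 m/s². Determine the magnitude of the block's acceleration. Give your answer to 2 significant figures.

The horizontal push has components F cos 27° = 320.8 × 0.8910 = 285.833 N up the incline and F sin 27° = 320.8 × 0.4540 = 145.643 N pressing into the surface.
The normal force is therefore N = mg cos 27° + F sin 27° = 183.555 + 145.643 = 329.198 N, and kinetic friction down the slope is μN = 0.49 × 329.198 = 161.307 N.
Along the incline: F cos 27° − mg sin 27° − μN = ma, so 285.833 − 93.529 − 161.307 = 21 a, giving a = 1.4760 m/s².

1.5 m/s²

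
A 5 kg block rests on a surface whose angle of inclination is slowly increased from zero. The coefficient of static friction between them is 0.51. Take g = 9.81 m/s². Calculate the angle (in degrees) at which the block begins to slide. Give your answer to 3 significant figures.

27.0°

At the threshold of sliding, static friction is at its maximum μ_s N and exactly balances the weight component along the incline: mg sin θ = μ_s mg cos θ.
Hence tan θ = μ_s = 0.51, so θ = arctan(0.51) = 27.0216°.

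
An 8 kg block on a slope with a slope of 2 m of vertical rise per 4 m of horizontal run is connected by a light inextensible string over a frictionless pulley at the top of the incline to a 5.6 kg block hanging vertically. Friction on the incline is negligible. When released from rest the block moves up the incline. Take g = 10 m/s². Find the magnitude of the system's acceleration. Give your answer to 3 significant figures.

1.49 m/s²

For the block on the incline: the weight component along the slope is m₁g sin 26.57° = 8 × 10 × 0.4472 = 35.776 N and the normal force is N = m₁g cos 26.57° = 71.554 N.
Newton's second law for the block (up-slope positive): T − 35.776 = 8 a. For the hanging block (downward positive): 5.6 × 10 − T = 5.6 a.
Adding the two equations eliminates T: 20.224 = 13.6 a, so a = 1.4871 m/s².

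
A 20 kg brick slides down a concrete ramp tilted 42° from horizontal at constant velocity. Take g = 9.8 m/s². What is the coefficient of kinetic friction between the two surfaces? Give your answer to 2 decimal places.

At constant velocity the net force along the incline is zero: mg sin 42° = μ mg cos 42°.
So μ = tan 42° = 0.6691 / 0.7431 = 0.9004.

0.90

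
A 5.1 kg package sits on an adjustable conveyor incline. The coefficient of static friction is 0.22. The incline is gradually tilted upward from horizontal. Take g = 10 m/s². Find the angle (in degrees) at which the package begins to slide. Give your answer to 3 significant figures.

At the threshold of sliding, static friction is at its maximum μ_s N and exactly balances the weight component along the incline: mg sin θ = μ_s mg cos θ.
Hence tan θ = μ_s = 0.22, so θ = arctan(0.22) = 12.4074°.

12.4°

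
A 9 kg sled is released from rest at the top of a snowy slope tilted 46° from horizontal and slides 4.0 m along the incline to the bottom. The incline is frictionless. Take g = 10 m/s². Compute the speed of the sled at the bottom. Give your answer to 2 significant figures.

The weight component along the incline is mg sin 46° = 64.741 N and the normal force is N = mg cos 46° = 62.519 N.
With no friction, a = g sin 46° = 7.1934 m/s².
Starting from rest over a distance of 4.0 m, v² = 2aL = 2 × 7.1934 × 4.0 = 57.5472, so v = 7.5860 m/s.

7.6 m/s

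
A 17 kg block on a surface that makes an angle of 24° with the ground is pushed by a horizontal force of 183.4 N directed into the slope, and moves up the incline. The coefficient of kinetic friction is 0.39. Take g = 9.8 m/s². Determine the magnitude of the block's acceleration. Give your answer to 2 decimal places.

The horizontal push has components F cos 24° = 183.4 × 0.9135 = 167.536 N up the incline and F sin 24° = 183.4 × 0.4067 = 74.589 N pressing into the surface.
The normal force is therefore N = mg cos 24° + F sin 24° = 152.189 + 74.589 = 226.778 N, and kinetic friction down the slope is μN = 0.39 × 226.778 = 88.443 N.
Along the incline: F cos 24° − mg sin 24° − μN = ma, so 167.536 − 67.756 − 88.443 = 17 a, giving a = 0.6669 m/s².

0.67 m/s²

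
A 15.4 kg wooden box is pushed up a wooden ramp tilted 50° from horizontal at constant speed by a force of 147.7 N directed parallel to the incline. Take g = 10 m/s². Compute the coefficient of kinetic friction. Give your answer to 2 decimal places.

At constant speed ΣF = 0 along the incline. The applied 147.7 N acts up the slope; the weight component mg sin 50° = 117.971 N and kinetic friction μN both act down the slope.
So 147.7 = 117.971 + μ × 98.989, giving μ = (147.7 − 117.971) / 98.989 = 0.3003.

0.30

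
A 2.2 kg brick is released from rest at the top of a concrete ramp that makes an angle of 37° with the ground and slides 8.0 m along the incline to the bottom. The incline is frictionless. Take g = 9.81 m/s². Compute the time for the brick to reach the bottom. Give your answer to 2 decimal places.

1.65 s

The weight component along the incline is mg sin 37° = 12.988 N and the normal force is N = mg cos 37° = 17.236 N.
With no friction, a = g sin 37° = 5.9038 m/s².
Starting from rest, L = ½at², so t = √(2L/a) = √(2 × 8.0 / 5.9038) = 1.6462 s.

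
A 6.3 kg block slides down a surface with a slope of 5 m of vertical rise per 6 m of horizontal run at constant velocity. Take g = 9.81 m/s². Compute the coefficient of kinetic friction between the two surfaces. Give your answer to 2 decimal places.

At constant velocity the net force along the incline is zero: mg sin 39.81° = μ mg cos 39.81°.
So μ = tan 39.81° = 0.6402 / 0.7682 = 0.8334.

0.83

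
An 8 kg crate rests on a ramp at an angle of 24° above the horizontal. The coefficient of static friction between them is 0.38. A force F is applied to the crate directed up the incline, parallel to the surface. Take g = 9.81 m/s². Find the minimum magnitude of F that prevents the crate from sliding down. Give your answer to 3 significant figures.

4.68 N

The normal force is N = mg cos 24° = 71.695 N. With F at its minimum the crate is on the verge of sliding down, so static friction is at its maximum μ_s N = 0.38 × 71.695 = 27.244 N and acts up the slope.
Equilibrium along the incline: F + μ_s N = mg sin 24°, so F = 31.921 − 27.244 = 4.677 N.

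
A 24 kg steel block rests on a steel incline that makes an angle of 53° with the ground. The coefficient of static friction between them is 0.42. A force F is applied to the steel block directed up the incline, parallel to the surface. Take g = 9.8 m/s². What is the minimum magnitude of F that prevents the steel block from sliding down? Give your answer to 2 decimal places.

The normal force is N = mg cos 53° = 141.547 N. With F at its minimum the steel block is on the verge of sliding down, so static friction is at its maximum μ_s N = 0.42 × 141.547 = 59.450 N and acts up the slope.
Equilibrium along the incline: F + μ_s N = mg sin 53°, so F = 187.839 − 59.450 = 128.389 N.

128.39 N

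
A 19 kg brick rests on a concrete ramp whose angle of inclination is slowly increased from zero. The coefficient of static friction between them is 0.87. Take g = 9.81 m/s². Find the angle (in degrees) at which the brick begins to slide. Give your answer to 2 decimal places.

41.02°

At the threshold of sliding, static friction is at its maximum μ_s N and exactly balances the weight component along the incline: mg sin θ = μ_s mg cos θ.
Hence tan θ = μ_s = 0.87, so θ = arctan(0.87) = 41.0233°.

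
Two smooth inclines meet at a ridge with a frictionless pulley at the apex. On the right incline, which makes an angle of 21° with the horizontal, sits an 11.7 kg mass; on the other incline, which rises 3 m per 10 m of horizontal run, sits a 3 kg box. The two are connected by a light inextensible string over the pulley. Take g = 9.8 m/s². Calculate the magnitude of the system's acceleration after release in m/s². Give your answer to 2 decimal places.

2.22 m/s²

Resolve each weight along its own incline: the 11.7 kg mass has component 11.7 × 9.8 × sin 21° = 41.090 N down its slope, and the 3 kg mass has 3 × 9.8 × sin 16.70° = 8.448 N down its slope.
The 11.7 kg side's 41.090 N exceeds the other side's 8.448 N, so that mass slides down and the 3 kg mass slides up. Taking that direction as positive, Newton's second law for the whole system gives 41.090 − 8.448 = (11.7 + 3) a, so a = 32.642 / 14.7 = 2.2205 m/s².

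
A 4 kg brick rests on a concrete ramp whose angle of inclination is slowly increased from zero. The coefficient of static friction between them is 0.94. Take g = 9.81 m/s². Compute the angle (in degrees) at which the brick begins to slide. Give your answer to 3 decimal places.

At the threshold of sliding, static friction is at its maximum μ_s N and exactly balances the weight component along the incline: mg sin θ = μ_s mg cos θ.
Hence tan θ = μ_s = 0.94, so θ = arctan(0.94) = 43.2285°.

43.229°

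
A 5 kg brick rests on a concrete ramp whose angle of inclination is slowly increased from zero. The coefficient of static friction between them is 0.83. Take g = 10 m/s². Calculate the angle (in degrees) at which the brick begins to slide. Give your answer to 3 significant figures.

At the threshold of sliding, static friction is at its maximum μ_s N and exactly balances the weight component along the incline: mg sin θ = μ_s mg cos θ.
Hence tan θ = μ_s = 0.83, so θ = arctan(0.83) = 39.6927°.

39.7°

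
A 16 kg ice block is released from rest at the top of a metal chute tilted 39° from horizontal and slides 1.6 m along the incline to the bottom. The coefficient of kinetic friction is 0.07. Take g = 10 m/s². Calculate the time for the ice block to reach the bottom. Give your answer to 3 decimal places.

The weight component along the incline is mg sin 39° = 100.691 N and the normal force is N = mg cos 39° = 124.343 N.
Friction up the slope is f = μN = 0.07 × 124.343 = 8.704 N, so the net downslope force is 100.691 − 8.704 = 91.987 N and a = 91.987 / 16 = 5.7492 m/s².
Starting from rest, L = ½at², so t = √(2L/a) = √(2 × 1.6 / 5.7492) = 0.7461 s.

0.746 s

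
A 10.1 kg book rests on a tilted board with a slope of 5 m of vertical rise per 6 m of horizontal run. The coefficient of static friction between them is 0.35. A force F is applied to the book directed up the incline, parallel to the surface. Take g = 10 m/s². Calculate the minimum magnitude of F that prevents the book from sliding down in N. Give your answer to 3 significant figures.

37.5 N

The normal force is N = mg cos 39.81° = 77.590 N. With F at its minimum the book is on the verge of sliding down, so static friction is at its maximum μ_s N = 0.35 × 77.590 = 27.157 N and acts up the slope.
Equilibrium along the incline: F + μ_s N = mg sin 39.81°, so F = 64.659 − 27.157 = 37.502 N.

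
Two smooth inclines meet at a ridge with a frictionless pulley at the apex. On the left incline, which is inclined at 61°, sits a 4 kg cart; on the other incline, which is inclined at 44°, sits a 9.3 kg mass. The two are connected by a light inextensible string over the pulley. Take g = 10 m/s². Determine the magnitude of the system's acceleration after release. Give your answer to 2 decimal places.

Resolve each weight along its own incline: the 4 kg mass has component 4 × 10 × sin 61° = 34.985 N down its slope, and the 9.3 kg mass has 9.3 × 10 × sin 44° = 64.603 N down its slope.
The 9.3 kg side's 64.603 N exceeds the other side's 34.985 N, so that mass slides down and the 4 kg mass slides up. Taking that direction as positive, Newton's second law for the whole system gives 64.603 − 34.985 = (4 + 9.3) a, so a = 29.618 / 13.3 = 2.2269 m/s².

2.23 m/s²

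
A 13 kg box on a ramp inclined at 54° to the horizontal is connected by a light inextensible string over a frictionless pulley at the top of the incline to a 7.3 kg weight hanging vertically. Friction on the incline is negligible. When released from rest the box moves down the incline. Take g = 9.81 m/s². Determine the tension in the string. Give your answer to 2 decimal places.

For the box on the incline: the weight component along the slope is m₁g sin 54° = 13 × 9.81 × 0.8090 = 103.172 N and the normal force is N = m₁g cos 54° = 74.960 N.
Newton's second law for the box (down-slope positive): 103.172 − T = 13 a. For the hanging weight (upward positive): T − 7.3 × 9.81 = 7.3 a.
Adding the two equations eliminates T: 31.559 = 20.3 a, so a = 1.5546 m/s².
Then from the hanging weight's equation, T = 7.3 × (9.81 + 1.5546) = 82.962 N.

82.96 N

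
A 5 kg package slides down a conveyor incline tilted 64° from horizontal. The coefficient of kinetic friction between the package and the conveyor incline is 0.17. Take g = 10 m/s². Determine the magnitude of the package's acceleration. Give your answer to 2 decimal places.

8.24 m/s²

Resolving the weight along the incline: the component pulling the package down the slope is mg sin 64° = 5 × 10 × 0.8988 = 44.940 N, and the normal force is N = mg cos 64° = 5 × 10 × 0.4384 = 21.920 N.
Kinetic friction acts up the slope with magnitude f = μN = 0.17 × 21.920 = 3.726 N.
Net force along the incline is 44.940 − 3.726 = 41.214 N, so a = 41.214 / 5 = 8.2428 m/s².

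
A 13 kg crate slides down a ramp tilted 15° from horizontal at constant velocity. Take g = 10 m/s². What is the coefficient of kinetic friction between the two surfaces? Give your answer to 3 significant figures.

0.268

At constant velocity the net force along the incline is zero: mg sin 15° = μ mg cos 15°.
So μ = tan 15° = 0.2588 / 0.9659 = 0.2679.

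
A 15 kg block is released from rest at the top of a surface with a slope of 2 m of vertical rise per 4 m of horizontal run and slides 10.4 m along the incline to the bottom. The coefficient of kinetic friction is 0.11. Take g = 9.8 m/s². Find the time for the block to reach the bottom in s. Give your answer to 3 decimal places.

The weight component along the incline is mg sin 26.57° = 65.740 N and the normal force is N = mg cos 26.57° = 131.481 N.
Friction up the slope is f = μN = 0.11 × 131.481 = 14.463 N, so the net downslope force is 65.740 − 14.463 = 51.277 N and a = 51.277 / 15 = 3.4185 m/s².
Starting from rest, L = ½at², so t = √(2L/a) = √(2 × 10.4 / 3.4185) = 2.4667 s.

2.467 s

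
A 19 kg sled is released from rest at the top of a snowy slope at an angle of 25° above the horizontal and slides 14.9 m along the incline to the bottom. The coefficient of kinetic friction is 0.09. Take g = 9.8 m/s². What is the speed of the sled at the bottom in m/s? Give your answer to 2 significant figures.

The weight component along the incline is mg sin 25° = 78.692 N and the normal force is N = mg cos 25° = 168.755 N.
Friction up the slope is f = μN = 0.09 × 168.755 = 15.188 N, so the net downslope force is 78.692 − 15.188 = 63.504 N and a = 63.504 / 19 = 3.3423 m/s².
Starting from rest over a distance of 14.9 m, v² = 2aL = 2 × 3.3423 × 14.9 = 99.6005, so v = 9.9800 m/s.

10.0 m/s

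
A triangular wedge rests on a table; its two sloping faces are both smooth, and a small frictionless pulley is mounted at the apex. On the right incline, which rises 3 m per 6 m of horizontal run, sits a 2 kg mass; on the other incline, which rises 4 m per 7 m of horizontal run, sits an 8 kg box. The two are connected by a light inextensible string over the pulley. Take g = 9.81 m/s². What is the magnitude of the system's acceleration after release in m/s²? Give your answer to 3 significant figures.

Resolve each weight along its own incline: the 2 kg mass has component 2 × 9.81 × sin 26.57° = 8.774 N down its slope, and the 8 kg mass has 8 × 9.81 × sin 29.74° = 38.937 N down its slope.
The 8 kg side's 38.937 N exceeds the other side's 8.774 N, so that mass slides down and the 2 kg mass slides up. Taking that direction as positive, Newton's second law for the whole system gives 38.937 − 8.774 = (2 + 8) a, so a = 30.163 / 10 = 3.0163 m/s².

3.02 m/s²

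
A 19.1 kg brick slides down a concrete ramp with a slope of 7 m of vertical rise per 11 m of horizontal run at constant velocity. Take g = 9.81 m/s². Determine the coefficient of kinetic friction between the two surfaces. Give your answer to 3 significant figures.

0.636

At constant velocity the net force along the incline is zero: mg sin 32.47° = μ mg cos 32.47°.
So μ = tan 32.47° = 0.5369 / 0.8437 = 0.6364.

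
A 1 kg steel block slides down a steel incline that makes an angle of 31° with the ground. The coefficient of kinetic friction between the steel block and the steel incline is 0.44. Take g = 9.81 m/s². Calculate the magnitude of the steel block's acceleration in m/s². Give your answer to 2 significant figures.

Resolving the weight along the incline: the component pulling the steel block down the slope is mg sin 31° = 1 × 9.81 × 0.5150 = 5.052 N, and the normal force is N = mg cos 31° = 1 × 9.81 × 0.8572 = 8.409 N.
Kinetic friction acts up the slope with magnitude f = μN = 0.44 × 8.409 = 3.700 N.
Net force along the incline is 5.052 − 3.700 = 1.352 N, so a = 1.352 / 1 = 1.3520 m/s².

1.4 m/s²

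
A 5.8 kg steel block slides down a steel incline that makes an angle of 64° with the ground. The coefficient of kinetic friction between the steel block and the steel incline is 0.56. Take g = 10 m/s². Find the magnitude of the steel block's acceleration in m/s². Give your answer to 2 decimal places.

6.53 m/s²

Resolving the weight along the incline: the component pulling the steel block down the slope is mg sin 64° = 5.8 × 10 × 0.8988 = 52.130 N, and the normal force is N = mg cos 64° = 5.8 × 10 × 0.4384 = 25.427 N.
Kinetic friction acts up the slope with magnitude f = μN = 0.56 × 25.427 = 14.239 N.
Net force along the incline is 52.130 − 14.239 = 37.891 N, so a = 37.891 / 5.8 = 6.5329 m/s².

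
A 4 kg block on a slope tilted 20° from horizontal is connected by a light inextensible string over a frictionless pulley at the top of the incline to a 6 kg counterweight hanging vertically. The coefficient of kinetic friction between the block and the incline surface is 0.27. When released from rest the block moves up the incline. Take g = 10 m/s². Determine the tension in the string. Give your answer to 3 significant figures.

38.3 N

For the block on the incline: the weight component along the slope is m₁g sin 20° = 4 × 10 × 0.3420 = 13.680 N and the normal force is N = m₁g cos 20° = 37.588 N.
Kinetic friction opposes the block's motion up the incline: f = μN = 0.27 × 37.588 = 10.149 N acting down the slope.
Newton's second law for the block (up-slope positive): T − 13.680 − 10.149 = 4 a. For the hanging counterweight (downward positive): 6 × 10 − T = 6 a.
Adding the two equations eliminates T: 36.171 = 10 a, so a = 3.6171 m/s².
Then from the hanging counterweight's equation, T = 6 × (10 − 3.6171) = 38.297 N.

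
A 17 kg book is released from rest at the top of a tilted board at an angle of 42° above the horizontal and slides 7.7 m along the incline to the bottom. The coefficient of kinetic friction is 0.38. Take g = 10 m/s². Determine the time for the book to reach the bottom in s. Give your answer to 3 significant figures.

The weight component along the incline is mg sin 42° = 113.752 N and the normal force is N = mg cos 42° = 126.335 N.
Friction up the slope is f = μN = 0.38 × 126.335 = 48.007 N, so the net downslope force is 113.752 − 48.007 = 65.745 N and a = 65.745 / 17 = 3.8674 m/s².
Starting from rest, L = ½at², so t = √(2L/a) = √(2 × 7.7 / 3.8674) = 1.9955 s.

2.00 s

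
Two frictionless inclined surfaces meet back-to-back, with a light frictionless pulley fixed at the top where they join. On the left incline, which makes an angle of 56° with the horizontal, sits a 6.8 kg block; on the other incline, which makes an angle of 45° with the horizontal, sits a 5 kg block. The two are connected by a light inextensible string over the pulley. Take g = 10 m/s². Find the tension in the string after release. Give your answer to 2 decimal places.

44.26 N

Resolve each weight along its own incline: the 6.8 kg mass has component 6.8 × 10 × sin 56° = 56.375 N down its slope, and the 5 kg mass has 5 × 10 × sin 45° = 35.355 N down its slope.
The 6.8 kg side's 56.375 N exceeds the other side's 35.355 N, so that mass slides down and the 5 kg mass slides up. Taking that direction as positive, Newton's second law for the whole system gives 56.375 − 35.355 = (6.8 + 5) a, so a = 21.020 / 11.8 = 1.7814 m/s².
For the 5 kg mass (up-slope positive): T − 35.355 = 5 × 1.7814, so T = 44.262 N.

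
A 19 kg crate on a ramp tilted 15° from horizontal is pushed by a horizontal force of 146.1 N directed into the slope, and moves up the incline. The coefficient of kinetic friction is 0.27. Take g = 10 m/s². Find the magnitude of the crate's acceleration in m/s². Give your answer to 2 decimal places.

The horizontal push has components F cos 15° = 146.1 × 0.9659 = 141.118 N up the incline and F sin 15° = 146.1 × 0.2588 = 37.811 N pressing into the surface.
The normal force is therefore N = mg cos 15° + F sin 15° = 183.521 + 37.811 = 221.332 N, and kinetic friction down the slope is μN = 0.27 × 221.332 = 59.760 N.
Along the incline: F cos 15° − mg sin 15° − μN = ma, so 141.118 − 49.172 − 59.760 = 19 a, giving a = 1.6940 m/s².

1.69 m/s²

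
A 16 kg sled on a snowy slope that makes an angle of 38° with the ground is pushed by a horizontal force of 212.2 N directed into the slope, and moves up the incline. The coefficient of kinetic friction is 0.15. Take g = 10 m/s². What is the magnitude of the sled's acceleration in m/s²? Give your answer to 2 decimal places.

The horizontal push has components F cos 38° = 212.2 × 0.7880 = 167.214 N up the incline and F sin 38° = 212.2 × 0.6157 = 130.652 N pressing into the surface.
The normal force is therefore N = mg cos 38° + F sin 38° = 126.080 + 130.652 = 256.732 N, and kinetic friction down the slope is μN = 0.15 × 256.732 = 38.510 N.
Along the incline: F cos 38° − mg sin 38° − μN = ma, so 167.214 − 98.512 − 38.510 = 16 a, giving a = 1.8870 m/s².

1.89 m/s²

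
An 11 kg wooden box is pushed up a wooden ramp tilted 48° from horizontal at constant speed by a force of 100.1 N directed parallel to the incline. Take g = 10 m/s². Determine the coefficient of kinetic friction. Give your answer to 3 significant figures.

0.249

At constant speed ΣF = 0 along the incline. The applied 100.1 N acts up the slope; the weight component mg sin 48° = 81.746 N and kinetic friction μN both act down the slope.
So 100.1 = 81.746 + μ × 73.604, giving μ = (100.1 − 81.746) / 73.604 = 0.2494.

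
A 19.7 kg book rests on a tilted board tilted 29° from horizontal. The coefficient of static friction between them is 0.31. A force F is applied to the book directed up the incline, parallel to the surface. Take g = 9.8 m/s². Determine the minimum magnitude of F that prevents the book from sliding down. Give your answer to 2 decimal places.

The normal force is N = mg cos 29° = 168.854 N. With F at its minimum the book is on the verge of sliding down, so static friction is at its maximum μ_s N = 0.31 × 168.854 = 52.345 N and acts up the slope.
Equilibrium along the incline: F + μ_s N = mg sin 29°, so F = 93.597 − 52.345 = 41.252 N.

41.25 N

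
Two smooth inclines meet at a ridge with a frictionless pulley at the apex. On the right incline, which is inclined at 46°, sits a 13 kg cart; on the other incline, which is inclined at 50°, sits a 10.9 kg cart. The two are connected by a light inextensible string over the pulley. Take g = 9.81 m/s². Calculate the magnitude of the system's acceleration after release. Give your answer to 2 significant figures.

0.41 m/s²

Resolve each weight along its own incline: the 13 kg mass has component 13 × 9.81 × sin 46° = 91.737 N down its slope, and the 10.9 kg mass has 10.9 × 9.81 × sin 50° = 81.912 N down its slope.
The 13 kg side's 91.737 N exceeds the other side's 81.912 N, so that mass slides down and the 10.9 kg mass slides up. Taking that direction as positive, Newton's second law for the whole system gives 91.737 − 81.912 = (13 + 10.9) a, so a = 9.825 / 23.9 = 0.4111 m/s².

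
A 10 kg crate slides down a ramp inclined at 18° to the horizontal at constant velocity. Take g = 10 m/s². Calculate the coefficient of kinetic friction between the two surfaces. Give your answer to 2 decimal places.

0.32

At constant velocity the net force along the incline is zero: mg sin 18° = μ mg cos 18°.
So μ = tan 18° = 0.3090 / 0.9511 = 0.3249.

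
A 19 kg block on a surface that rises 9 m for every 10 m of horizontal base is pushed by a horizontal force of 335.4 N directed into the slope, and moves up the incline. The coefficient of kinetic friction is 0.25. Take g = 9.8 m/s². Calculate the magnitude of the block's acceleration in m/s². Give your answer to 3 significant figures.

The horizontal push has components F cos 41.99° = 335.4 × 0.7433 = 249.303 N up the incline and F sin 41.99° = 335.4 × 0.6690 = 224.383 N pressing into the surface.
The normal force is therefore N = mg cos 41.99° + F sin 41.99° = 138.402 + 224.383 = 362.785 N, and kinetic friction down the slope is μN = 0.25 × 362.785 = 90.696 N.
Along the incline: F cos 41.99° − mg sin 41.99° − μN = ma, so 249.303 − 124.568 − 90.696 = 19 a, giving a = 1.7915 m/s².

1.79 m/s²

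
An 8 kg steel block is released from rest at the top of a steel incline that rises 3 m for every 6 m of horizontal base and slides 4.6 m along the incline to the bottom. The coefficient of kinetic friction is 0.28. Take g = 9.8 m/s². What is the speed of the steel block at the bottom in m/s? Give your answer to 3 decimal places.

The weight component along the incline is mg sin 26.57° = 35.062 N and the normal force is N = mg cos 26.57° = 70.123 N.
Friction up the slope is f = μN = 0.28 × 70.123 = 19.634 N, so the net downslope force is 35.062 − 19.634 = 15.428 N and a = 15.428 / 8 = 1.9285 m/s².
Starting from rest over a distance of 4.6 m, v² = 2aL = 2 × 1.9285 × 4.6 = 17.7422, so v = 4.2121 m/s.

4.212 m/s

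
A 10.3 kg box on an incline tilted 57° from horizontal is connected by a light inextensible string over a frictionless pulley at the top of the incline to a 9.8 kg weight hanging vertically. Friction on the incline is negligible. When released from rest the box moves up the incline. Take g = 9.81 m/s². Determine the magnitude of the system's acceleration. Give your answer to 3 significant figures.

0.567 m/s²

For the box on the incline: the weight component along the slope is m₁g sin 57° = 10.3 × 9.81 × 0.8387 = 84.745 N and the normal force is N = m₁g cos 57° = 55.032 N.
Newton's second law for the box (up-slope positive): T − 84.745 = 10.3 a. For the hanging weight (downward positive): 9.8 × 9.81 − T = 9.8 a.
Adding the two equations eliminates T: 11.393 = 20.1 a, so a = 0.5668 m/s².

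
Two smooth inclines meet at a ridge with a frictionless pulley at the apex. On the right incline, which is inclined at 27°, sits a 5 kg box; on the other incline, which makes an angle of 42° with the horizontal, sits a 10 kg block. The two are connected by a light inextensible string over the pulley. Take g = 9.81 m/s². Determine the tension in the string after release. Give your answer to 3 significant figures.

Resolve each weight along its own incline: the 5 kg mass has component 5 × 9.81 × sin 27° = 22.268 N down its slope, and the 10 kg mass has 10 × 9.81 × sin 42° = 65.642 N down its slope.
The 10 kg side's 65.642 N exceeds the other side's 22.268 N, so that mass slides down and the 5 kg mass slides up. Taking that direction as positive, Newton's second law for the whole system gives 65.642 − 22.268 = (5 + 10) a, so a = 43.374 / 15 = 2.8916 m/s².
For the 5 kg mass (up-slope positive): T − 22.268 = 5 × 2.8916, so T = 36.726 N.

36.7 N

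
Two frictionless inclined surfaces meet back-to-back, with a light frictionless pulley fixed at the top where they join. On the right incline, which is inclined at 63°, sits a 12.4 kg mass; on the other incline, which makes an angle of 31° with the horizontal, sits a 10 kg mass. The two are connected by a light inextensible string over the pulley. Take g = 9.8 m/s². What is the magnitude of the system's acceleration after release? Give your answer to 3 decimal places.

2.580 m/s²

Resolve each weight along its own incline: the 12.4 kg mass has component 12.4 × 9.8 × sin 63° = 108.275 N down its slope, and the 10 kg mass has 10 × 9.8 × sin 31° = 50.474 N down its slope.
The 12.4 kg side's 108.275 N exceeds the other side's 50.474 N, so that mass slides down and the 10 kg mass slides up. Taking that direction as positive, Newton's second law for the whole system gives 108.275 − 50.474 = (12.4 + 10) a, so a = 57.801 / 22.4 = 2.5804 m/s².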